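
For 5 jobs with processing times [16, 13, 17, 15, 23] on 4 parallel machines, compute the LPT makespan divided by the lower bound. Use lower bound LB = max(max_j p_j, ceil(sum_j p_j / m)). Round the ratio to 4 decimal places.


LPT order: [23, 17, 16, 15, 13]
Machine loads after assignment: [23, 17, 16, 28]
LPT makespan = 28
Lower bound = max(max_job, ceil(total/4)) = max(23, 21) = 23
Ratio = 28 / 23 = 1.2174

1.2174


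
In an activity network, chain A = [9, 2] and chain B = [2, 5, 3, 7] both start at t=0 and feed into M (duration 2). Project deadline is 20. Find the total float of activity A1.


Forward pass: ES(A1) = sum of predecessors on chain A = 0
EF = ES + duration = 0 + 9 = 9
Backward pass: LF(M) = deadline = 20; LS(M) = 20 - 2 = 18
LF(A1) = LS(M) - sum(successors on chain A) = 18 - 2 = 16
LS = LF - duration = 16 - 9 = 7
Total float = LS - ES = 7 - 0 = 7

7


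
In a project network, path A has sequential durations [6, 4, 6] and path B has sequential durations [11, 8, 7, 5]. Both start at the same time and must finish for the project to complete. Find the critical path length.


Path A total = 6 + 4 + 6 = 16
Path B total = 11 + 8 + 7 + 5 = 31
Critical path = longest path = max(16, 31) = 31

31


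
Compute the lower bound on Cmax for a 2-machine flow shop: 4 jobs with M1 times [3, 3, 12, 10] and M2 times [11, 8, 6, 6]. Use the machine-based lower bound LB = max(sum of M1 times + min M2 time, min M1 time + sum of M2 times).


LB1 = sum(M1 times) + min(M2 times) = 28 + 6 = 34
LB2 = min(M1 times) + sum(M2 times) = 3 + 31 = 34
Lower bound = max(LB1, LB2) = max(34, 34) = 34

34


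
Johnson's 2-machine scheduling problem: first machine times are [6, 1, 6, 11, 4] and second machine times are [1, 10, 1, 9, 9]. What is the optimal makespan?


Apply Johnson's rule:
  Group 1 (a <= b): [(2, 1, 10), (5, 4, 9)]
  Group 2 (a > b): [(4, 11, 9), (1, 6, 1), (3, 6, 1)]
Optimal job order: [2, 5, 4, 1, 3]
Schedule:
  Job 2: M1 done at 1, M2 done at 11
  Job 5: M1 done at 5, M2 done at 20
  Job 4: M1 done at 16, M2 done at 29
  Job 1: M1 done at 22, M2 done at 30
  Job 3: M1 done at 28, M2 done at 31
Makespan = 31

31


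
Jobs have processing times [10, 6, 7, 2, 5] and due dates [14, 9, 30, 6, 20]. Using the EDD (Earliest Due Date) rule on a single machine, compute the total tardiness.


Sort by due date (EDD order): [(2, 6), (6, 9), (10, 14), (5, 20), (7, 30)]
Compute completion times and tardiness:
  Job 1: p=2, d=6, C=2, tardiness=max(0,2-6)=0
  Job 2: p=6, d=9, C=8, tardiness=max(0,8-9)=0
  Job 3: p=10, d=14, C=18, tardiness=max(0,18-14)=4
  Job 4: p=5, d=20, C=23, tardiness=max(0,23-20)=3
  Job 5: p=7, d=30, C=30, tardiness=max(0,30-30)=0
Total tardiness = 7

7


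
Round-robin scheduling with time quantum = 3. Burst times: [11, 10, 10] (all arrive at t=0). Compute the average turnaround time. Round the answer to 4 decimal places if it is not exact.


Time quantum = 3
Execution trace:
  J1 runs 3 units, time = 3
  J2 runs 3 units, time = 6
  J3 runs 3 units, time = 9
  J1 runs 3 units, time = 12
  J2 runs 3 units, time = 15
  J3 runs 3 units, time = 18
  J1 runs 3 units, time = 21
  J2 runs 3 units, time = 24
  J3 runs 3 units, time = 27
  J1 runs 2 units, time = 29
  J2 runs 1 units, time = 30
  J3 runs 1 units, time = 31
Finish times: [29, 30, 31]
Average turnaround = 90/3 = 30.0

30.0


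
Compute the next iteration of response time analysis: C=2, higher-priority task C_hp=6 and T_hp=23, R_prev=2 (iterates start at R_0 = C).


R_next = C + ceil(R_prev / T_hp) * C_hp
ceil(2 / 23) = ceil(0.087) = 1
Interference = 1 * 6 = 6
R_next = 2 + 6 = 8

8


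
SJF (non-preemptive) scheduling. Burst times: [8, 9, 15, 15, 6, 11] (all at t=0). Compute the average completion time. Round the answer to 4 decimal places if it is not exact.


SJF order (ascending): [6, 8, 9, 11, 15, 15]
Completion times:
  Job 1: burst=6, C=6
  Job 2: burst=8, C=14
  Job 3: burst=9, C=23
  Job 4: burst=11, C=34
  Job 5: burst=15, C=49
  Job 6: burst=15, C=64
Average completion = 190/6 = 31.6667

31.6667


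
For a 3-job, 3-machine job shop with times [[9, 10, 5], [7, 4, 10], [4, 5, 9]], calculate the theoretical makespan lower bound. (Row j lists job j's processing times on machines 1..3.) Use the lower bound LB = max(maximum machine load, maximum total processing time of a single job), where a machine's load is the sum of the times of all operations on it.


Machine loads:
  Machine 1: 9 + 7 + 4 = 20
  Machine 2: 10 + 4 + 5 = 19
  Machine 3: 5 + 10 + 9 = 24
Max machine load = 24
Job totals:
  Job 1: 24
  Job 2: 21
  Job 3: 18
Max job total = 24
Lower bound = max(24, 24) = 24

24


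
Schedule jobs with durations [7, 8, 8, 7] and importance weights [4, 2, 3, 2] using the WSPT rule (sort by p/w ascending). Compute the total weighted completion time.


Compute p/w ratios and sort ascending (WSPT): [(7, 4), (8, 3), (7, 2), (8, 2)]
Compute weighted completion times:
  Job (p=7,w=4): C=7, w*C=4*7=28
  Job (p=8,w=3): C=15, w*C=3*15=45
  Job (p=7,w=2): C=22, w*C=2*22=44
  Job (p=8,w=2): C=30, w*C=2*30=60
Total weighted completion time = 177

177


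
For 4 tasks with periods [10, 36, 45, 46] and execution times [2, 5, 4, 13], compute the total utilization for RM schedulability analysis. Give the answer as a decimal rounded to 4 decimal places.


Compute individual utilizations (exact fractions):
  Task 1: C/T = 2/10 = 1/5 (approx. 0.2)
  Task 2: C/T = 5/36 (approx. 0.1389)
  Task 3: C/T = 4/45 (approx. 0.0889)
  Task 4: C/T = 13/46 (approx. 0.2826)
Total utilization U = 1/5 + 5/36 + 4/45 + 13/46 = 2941/4140
Rounded to 4 decimal places: U = 0.7104
RM (Liu & Layland) bound for 4 tasks = 0.756828; compare with U = 2941/4140 (approx. 0.710386)
U <= bound, so schedulable by RM sufficient condition.

0.7104


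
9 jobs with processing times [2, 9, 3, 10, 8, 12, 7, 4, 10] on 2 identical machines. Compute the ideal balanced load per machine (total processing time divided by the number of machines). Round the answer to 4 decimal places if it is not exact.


Total processing time = 2 + 9 + 3 + 10 + 8 + 12 + 7 + 4 + 10 = 65
Number of machines = 2
Ideal balanced load = 65 / 2 = 32.5

32.5


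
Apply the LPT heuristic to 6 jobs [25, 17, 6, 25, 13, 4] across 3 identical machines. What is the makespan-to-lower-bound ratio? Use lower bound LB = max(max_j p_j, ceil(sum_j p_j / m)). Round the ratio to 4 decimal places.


LPT order: [25, 25, 17, 13, 6, 4]
Machine loads after assignment: [31, 29, 30]
LPT makespan = 31
Lower bound = max(max_job, ceil(total/3)) = max(25, 30) = 30
Ratio = 31 / 30 = 1.0333

1.0333


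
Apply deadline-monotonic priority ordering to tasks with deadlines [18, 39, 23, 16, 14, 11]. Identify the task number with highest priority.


Sort tasks by relative deadline (ascending):
  Task 6: deadline = 11
  Task 5: deadline = 14
  Task 4: deadline = 16
  Task 1: deadline = 18
  Task 3: deadline = 23
  Task 2: deadline = 39
Priority order (highest first): [6, 5, 4, 1, 3, 2]
Highest priority task = 6

6


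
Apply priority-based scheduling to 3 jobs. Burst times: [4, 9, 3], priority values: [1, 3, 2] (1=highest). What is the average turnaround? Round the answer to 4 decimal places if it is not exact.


Sort by priority (ascending = highest first):
Order: [(1, 4), (2, 3), (3, 9)]
Completion times:
  Priority 1, burst=4, C=4
  Priority 2, burst=3, C=7
  Priority 3, burst=9, C=16
Average turnaround = 27/3 = 9.0

9.0


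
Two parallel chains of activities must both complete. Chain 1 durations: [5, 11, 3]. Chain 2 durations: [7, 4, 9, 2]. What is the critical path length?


Path A total = 5 + 11 + 3 = 19
Path B total = 7 + 4 + 9 + 2 = 22
Critical path = longest path = max(19, 22) = 22

22


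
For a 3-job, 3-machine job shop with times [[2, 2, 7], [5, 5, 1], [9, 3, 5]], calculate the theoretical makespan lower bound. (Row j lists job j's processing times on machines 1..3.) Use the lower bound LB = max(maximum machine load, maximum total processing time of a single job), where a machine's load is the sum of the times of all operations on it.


Machine loads:
  Machine 1: 2 + 5 + 9 = 16
  Machine 2: 2 + 5 + 3 = 10
  Machine 3: 7 + 1 + 5 = 13
Max machine load = 16
Job totals:
  Job 1: 11
  Job 2: 11
  Job 3: 17
Max job total = 17
Lower bound = max(16, 17) = 17

17


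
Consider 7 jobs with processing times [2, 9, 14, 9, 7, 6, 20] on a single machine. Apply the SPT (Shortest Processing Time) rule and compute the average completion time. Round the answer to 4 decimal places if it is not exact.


Sort jobs by processing time (SPT order): [2, 6, 7, 9, 9, 14, 20]
Compute completion times sequentially:
  Job 1: processing = 2, completes at 2
  Job 2: processing = 6, completes at 8
  Job 3: processing = 7, completes at 15
  Job 4: processing = 9, completes at 24
  Job 5: processing = 9, completes at 33
  Job 6: processing = 14, completes at 47
  Job 7: processing = 20, completes at 67
Sum of completion times = 196
Average completion time = 196/7 = 28.0

28.0


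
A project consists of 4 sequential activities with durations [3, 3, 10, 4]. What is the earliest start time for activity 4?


Activity 4 starts after activities 1 through 3 complete.
Predecessor durations: [3, 3, 10]
ES = 3 + 3 + 10 = 16

16


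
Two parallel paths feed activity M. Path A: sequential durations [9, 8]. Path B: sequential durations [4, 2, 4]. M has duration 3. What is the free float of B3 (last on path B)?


ES(B3) = sum of predecessors on chain B = 6
EF(B3) = ES + duration = 6 + 4 = 10
Successor of B3 is M. ES(M) = max(sum(A), sum(B)) = max(17, 10) = 17
Free float = ES(successor) - EF(current) = 17 - 10 = 7

7


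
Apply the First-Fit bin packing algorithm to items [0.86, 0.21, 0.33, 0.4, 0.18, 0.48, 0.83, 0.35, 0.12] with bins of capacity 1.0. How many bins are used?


Place items sequentially using First-Fit:
  Item 0.86 -> new Bin 1
  Item 0.21 -> new Bin 2
  Item 0.33 -> Bin 2 (now 0.54)
  Item 0.4 -> Bin 2 (now 0.94)
  Item 0.18 -> new Bin 3
  Item 0.48 -> Bin 3 (now 0.66)
  Item 0.83 -> new Bin 4
  Item 0.35 -> new Bin 5
  Item 0.12 -> Bin 1 (now 0.98)
Total bins used = 5

5


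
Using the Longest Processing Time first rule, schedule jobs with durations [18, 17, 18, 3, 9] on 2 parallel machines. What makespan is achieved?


Sort jobs in decreasing order (LPT): [18, 18, 17, 9, 3]
Assign each job to the least loaded machine:
  Machine 1: jobs [18, 17], load = 35
  Machine 2: jobs [18, 9, 3], load = 30
Makespan = max load = 35

35


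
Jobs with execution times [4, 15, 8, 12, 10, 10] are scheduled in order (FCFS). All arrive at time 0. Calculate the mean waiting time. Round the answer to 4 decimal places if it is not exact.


FCFS order (as given): [4, 15, 8, 12, 10, 10]
Waiting times:
  Job 1: wait = 0
  Job 2: wait = 4
  Job 3: wait = 19
  Job 4: wait = 27
  Job 5: wait = 39
  Job 6: wait = 49
Sum of waiting times = 138
Average waiting time = 138/6 = 23.0

23.0


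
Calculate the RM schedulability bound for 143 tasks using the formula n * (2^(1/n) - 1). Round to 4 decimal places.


Compute 2^(1/143) = 1.0048589497
Subtract 1: 1.0048589497 - 1 = 0.0048589497
Multiply by n: 143 * 0.0048589497 = 0.6948298071
Round to 4 dp: 0.6948

0.6948


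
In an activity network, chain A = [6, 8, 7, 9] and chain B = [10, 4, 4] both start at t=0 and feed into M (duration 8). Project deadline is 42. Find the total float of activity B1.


Forward pass: ES(B1) = sum of predecessors on chain B = 0
EF = ES + duration = 0 + 10 = 10
Backward pass: LF(M) = deadline = 42; LS(M) = 42 - 8 = 34
LF(B1) = LS(M) - sum(successors on chain B) = 34 - 8 = 26
LS = LF - duration = 26 - 10 = 16
Total float = LS - ES = 16 - 0 = 16

16


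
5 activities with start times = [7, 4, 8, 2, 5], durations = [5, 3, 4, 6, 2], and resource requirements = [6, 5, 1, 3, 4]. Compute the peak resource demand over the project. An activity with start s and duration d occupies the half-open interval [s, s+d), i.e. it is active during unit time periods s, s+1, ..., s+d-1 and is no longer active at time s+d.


Each activity i is active on [start_i, start_i + duration_i).
Compute total resource usage per time slot:
  t=0: active resources = [], total = 0
  t=1: active resources = [], total = 0
  t=2: active resources = [3], total = 3
  t=3: active resources = [3], total = 3
  t=4: active resources = [5, 3], total = 8
  t=5: active resources = [5, 3, 4], total = 12
  t=6: active resources = [5, 3, 4], total = 12
  t=7: active resources = [6, 3], total = 9
  t=8: active resources = [6, 1], total = 7
  t=9: active resources = [6, 1], total = 7
  t=10: active resources = [6, 1], total = 7
  t=11: active resources = [6, 1], total = 7
Peak resource demand = 12

12


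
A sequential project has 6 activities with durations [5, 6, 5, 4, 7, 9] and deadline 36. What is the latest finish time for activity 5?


LF(activity 5) = deadline - sum of successor durations
Successors: activities 6 through 6 with durations [9]
Sum of successor durations = 9
LF = 36 - 9 = 27

27


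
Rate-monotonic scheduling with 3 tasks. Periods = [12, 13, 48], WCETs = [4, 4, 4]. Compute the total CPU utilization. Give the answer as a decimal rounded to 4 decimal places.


Compute individual utilizations (exact fractions):
  Task 1: C/T = 4/12 = 1/3 (approx. 0.3333)
  Task 2: C/T = 4/13 (approx. 0.3077)
  Task 3: C/T = 4/48 = 1/12 (approx. 0.0833)
Total utilization U = 1/3 + 4/13 + 1/12 = 113/156
Rounded to 4 decimal places: U = 0.7244
RM (Liu & Layland) bound for 3 tasks = 0.779763; compare with U = 113/156 (approx. 0.724359)
U <= bound, so schedulable by RM sufficient condition.

0.7244


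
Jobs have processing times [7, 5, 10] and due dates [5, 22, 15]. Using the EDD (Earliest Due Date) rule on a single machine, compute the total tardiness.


Sort by due date (EDD order): [(7, 5), (10, 15), (5, 22)]
Compute completion times and tardiness:
  Job 1: p=7, d=5, C=7, tardiness=max(0,7-5)=2
  Job 2: p=10, d=15, C=17, tardiness=max(0,17-15)=2
  Job 3: p=5, d=22, C=22, tardiness=max(0,22-22)=0
Total tardiness = 4

4


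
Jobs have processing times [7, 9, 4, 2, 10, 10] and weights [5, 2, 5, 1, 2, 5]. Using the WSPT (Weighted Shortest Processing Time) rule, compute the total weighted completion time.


Compute p/w ratios and sort ascending (WSPT): [(4, 5), (7, 5), (2, 1), (10, 5), (9, 2), (10, 2)]
Compute weighted completion times:
  Job (p=4,w=5): C=4, w*C=5*4=20
  Job (p=7,w=5): C=11, w*C=5*11=55
  Job (p=2,w=1): C=13, w*C=1*13=13
  Job (p=10,w=5): C=23, w*C=5*23=115
  Job (p=9,w=2): C=32, w*C=2*32=64
  Job (p=10,w=2): C=42, w*C=2*42=84
Total weighted completion time = 351

351


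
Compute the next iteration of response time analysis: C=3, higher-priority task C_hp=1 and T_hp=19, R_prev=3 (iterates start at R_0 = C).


R_next = C + ceil(R_prev / T_hp) * C_hp
ceil(3 / 19) = ceil(0.1579) = 1
Interference = 1 * 1 = 1
R_next = 3 + 1 = 4

4


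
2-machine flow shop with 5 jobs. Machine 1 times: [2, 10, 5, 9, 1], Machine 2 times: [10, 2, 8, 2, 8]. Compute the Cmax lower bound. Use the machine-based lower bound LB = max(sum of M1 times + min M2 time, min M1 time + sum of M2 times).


LB1 = sum(M1 times) + min(M2 times) = 27 + 2 = 29
LB2 = min(M1 times) + sum(M2 times) = 1 + 30 = 31
Lower bound = max(LB1, LB2) = max(29, 31) = 31

31


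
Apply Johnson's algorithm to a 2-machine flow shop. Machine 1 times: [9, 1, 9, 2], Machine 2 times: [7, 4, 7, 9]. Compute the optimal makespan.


Apply Johnson's rule:
  Group 1 (a <= b): [(2, 1, 4), (4, 2, 9)]
  Group 2 (a > b): [(1, 9, 7), (3, 9, 7)]
Optimal job order: [2, 4, 1, 3]
Schedule:
  Job 2: M1 done at 1, M2 done at 5
  Job 4: M1 done at 3, M2 done at 14
  Job 1: M1 done at 12, M2 done at 21
  Job 3: M1 done at 21, M2 done at 28
Makespan = 28

28


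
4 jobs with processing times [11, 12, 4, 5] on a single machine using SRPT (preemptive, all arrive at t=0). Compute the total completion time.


Since all jobs arrive at t=0, SRPT equals SPT ordering.
SPT order: [4, 5, 11, 12]
Completion times:
  Job 1: p=4, C=4
  Job 2: p=5, C=9
  Job 3: p=11, C=20
  Job 4: p=12, C=32
Total completion time = 4 + 9 + 20 + 32 = 65

65


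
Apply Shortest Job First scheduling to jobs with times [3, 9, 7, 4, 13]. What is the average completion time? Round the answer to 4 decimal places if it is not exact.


SJF order (ascending): [3, 4, 7, 9, 13]
Completion times:
  Job 1: burst=3, C=3
  Job 2: burst=4, C=7
  Job 3: burst=7, C=14
  Job 4: burst=9, C=23
  Job 5: burst=13, C=36
Average completion = 83/5 = 16.6

16.6


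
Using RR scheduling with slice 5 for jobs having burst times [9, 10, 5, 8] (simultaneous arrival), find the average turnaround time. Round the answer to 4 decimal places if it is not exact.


Time quantum = 5
Execution trace:
  J1 runs 5 units, time = 5
  J2 runs 5 units, time = 10
  J3 runs 5 units, time = 15
  J4 runs 5 units, time = 20
  J1 runs 4 units, time = 24
  J2 runs 5 units, time = 29
  J4 runs 3 units, time = 32
Finish times: [24, 29, 15, 32]
Average turnaround = 100/4 = 25.0

25.0


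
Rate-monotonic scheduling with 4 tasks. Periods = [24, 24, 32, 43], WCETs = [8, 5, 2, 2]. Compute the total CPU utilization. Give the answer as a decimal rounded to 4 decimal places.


Compute individual utilizations (exact fractions):
  Task 1: C/T = 8/24 = 1/3 (approx. 0.3333)
  Task 2: C/T = 5/24 (approx. 0.2083)
  Task 3: C/T = 2/32 = 1/16 (approx. 0.0625)
  Task 4: C/T = 2/43 (approx. 0.0465)
Total utilization U = 1/3 + 5/24 + 1/16 + 2/43 = 1343/2064
Rounded to 4 decimal places: U = 0.6507
RM (Liu & Layland) bound for 4 tasks = 0.756828; compare with U = 1343/2064 (approx. 0.650678)
U <= bound, so schedulable by RM sufficient condition.

0.6507


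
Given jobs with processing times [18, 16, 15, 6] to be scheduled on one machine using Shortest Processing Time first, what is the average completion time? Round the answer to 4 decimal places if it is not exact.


Sort jobs by processing time (SPT order): [6, 15, 16, 18]
Compute completion times sequentially:
  Job 1: processing = 6, completes at 6
  Job 2: processing = 15, completes at 21
  Job 3: processing = 16, completes at 37
  Job 4: processing = 18, completes at 55
Sum of completion times = 119
Average completion time = 119/4 = 29.75

29.75


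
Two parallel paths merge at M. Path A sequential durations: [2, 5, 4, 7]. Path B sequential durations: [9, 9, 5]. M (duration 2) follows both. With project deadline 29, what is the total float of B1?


Forward pass: ES(B1) = sum of predecessors on chain B = 0
EF = ES + duration = 0 + 9 = 9
Backward pass: LF(M) = deadline = 29; LS(M) = 29 - 2 = 27
LF(B1) = LS(M) - sum(successors on chain B) = 27 - 14 = 13
LS = LF - duration = 13 - 9 = 4
Total float = LS - ES = 4 - 0 = 4

4


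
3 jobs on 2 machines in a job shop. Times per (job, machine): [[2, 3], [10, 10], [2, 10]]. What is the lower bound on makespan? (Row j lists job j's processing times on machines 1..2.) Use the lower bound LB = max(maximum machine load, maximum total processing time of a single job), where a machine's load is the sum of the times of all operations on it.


Machine loads:
  Machine 1: 2 + 10 + 2 = 14
  Machine 2: 3 + 10 + 10 = 23
Max machine load = 23
Job totals:
  Job 1: 5
  Job 2: 20
  Job 3: 12
Max job total = 20
Lower bound = max(23, 20) = 23

23


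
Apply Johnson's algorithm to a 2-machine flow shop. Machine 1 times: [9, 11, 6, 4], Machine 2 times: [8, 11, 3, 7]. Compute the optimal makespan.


Apply Johnson's rule:
  Group 1 (a <= b): [(4, 4, 7), (2, 11, 11)]
  Group 2 (a > b): [(1, 9, 8), (3, 6, 3)]
Optimal job order: [4, 2, 1, 3]
Schedule:
  Job 4: M1 done at 4, M2 done at 11
  Job 2: M1 done at 15, M2 done at 26
  Job 1: M1 done at 24, M2 done at 34
  Job 3: M1 done at 30, M2 done at 37
Makespan = 37

37


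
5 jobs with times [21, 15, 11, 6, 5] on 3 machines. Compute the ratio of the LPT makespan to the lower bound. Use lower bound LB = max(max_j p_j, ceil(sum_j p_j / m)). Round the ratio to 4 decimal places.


LPT order: [21, 15, 11, 6, 5]
Machine loads after assignment: [21, 20, 17]
LPT makespan = 21
Lower bound = max(max_job, ceil(total/3)) = max(21, 20) = 21
Ratio = 21 / 21 = 1.0

1.0


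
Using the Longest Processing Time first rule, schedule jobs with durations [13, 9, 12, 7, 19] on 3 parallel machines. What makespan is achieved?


Sort jobs in decreasing order (LPT): [19, 13, 12, 9, 7]
Assign each job to the least loaded machine:
  Machine 1: jobs [19], load = 19
  Machine 2: jobs [13, 7], load = 20
  Machine 3: jobs [12, 9], load = 21
Makespan = max load = 21

21


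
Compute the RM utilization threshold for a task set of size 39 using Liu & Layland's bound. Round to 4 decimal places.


Compute 2^(1/39) = 1.0179318843
Subtract 1: 1.0179318843 - 1 = 0.0179318843
Multiply by n: 39 * 0.0179318843 = 0.6993434877
Round to 4 dp: 0.6993

0.6993


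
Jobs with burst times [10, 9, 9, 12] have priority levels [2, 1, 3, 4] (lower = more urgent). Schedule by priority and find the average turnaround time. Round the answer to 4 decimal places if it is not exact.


Sort by priority (ascending = highest first):
Order: [(1, 9), (2, 10), (3, 9), (4, 12)]
Completion times:
  Priority 1, burst=9, C=9
  Priority 2, burst=10, C=19
  Priority 3, burst=9, C=28
  Priority 4, burst=12, C=40
Average turnaround = 96/4 = 24.0

24.0


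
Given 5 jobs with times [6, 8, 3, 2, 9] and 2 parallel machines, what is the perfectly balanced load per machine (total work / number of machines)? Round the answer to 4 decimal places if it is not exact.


Total processing time = 6 + 8 + 3 + 2 + 9 = 28
Number of machines = 2
Ideal balanced load = 28 / 2 = 14.0

14.0


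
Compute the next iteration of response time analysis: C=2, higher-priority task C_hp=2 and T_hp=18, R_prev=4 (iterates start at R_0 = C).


R_next = C + ceil(R_prev / T_hp) * C_hp
ceil(4 / 18) = ceil(0.2222) = 1
Interference = 1 * 2 = 2
R_next = 2 + 2 = 4
R_next = R_prev, so the iteration has converged (response time = 4).

4


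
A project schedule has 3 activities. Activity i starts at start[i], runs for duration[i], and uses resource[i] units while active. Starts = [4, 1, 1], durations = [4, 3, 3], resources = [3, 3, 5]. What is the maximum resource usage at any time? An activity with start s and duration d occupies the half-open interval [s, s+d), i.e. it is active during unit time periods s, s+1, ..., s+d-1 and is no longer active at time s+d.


Each activity i is active on [start_i, start_i + duration_i).
Compute total resource usage per time slot:
  t=0: active resources = [], total = 0
  t=1: active resources = [3, 5], total = 8
  t=2: active resources = [3, 5], total = 8
  t=3: active resources = [3, 5], total = 8
  t=4: active resources = [3], total = 3
  t=5: active resources = [3], total = 3
  t=6: active resources = [3], total = 3
  t=7: active resources = [3], total = 3
Peak resource demand = 8

8


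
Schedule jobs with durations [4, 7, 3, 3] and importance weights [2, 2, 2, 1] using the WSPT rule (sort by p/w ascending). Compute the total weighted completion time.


Compute p/w ratios and sort ascending (WSPT): [(3, 2), (4, 2), (3, 1), (7, 2)]
Compute weighted completion times:
  Job (p=3,w=2): C=3, w*C=2*3=6
  Job (p=4,w=2): C=7, w*C=2*7=14
  Job (p=3,w=1): C=10, w*C=1*10=10
  Job (p=7,w=2): C=17, w*C=2*17=34
Total weighted completion time = 64

64


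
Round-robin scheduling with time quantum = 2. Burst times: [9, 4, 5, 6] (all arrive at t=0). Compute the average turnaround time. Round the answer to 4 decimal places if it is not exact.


Time quantum = 2
Execution trace:
  J1 runs 2 units, time = 2
  J2 runs 2 units, time = 4
  J3 runs 2 units, time = 6
  J4 runs 2 units, time = 8
  J1 runs 2 units, time = 10
  J2 runs 2 units, time = 12
  J3 runs 2 units, time = 14
  J4 runs 2 units, time = 16
  J1 runs 2 units, time = 18
  J3 runs 1 units, time = 19
  J4 runs 2 units, time = 21
  J1 runs 2 units, time = 23
  J1 runs 1 units, time = 24
Finish times: [24, 12, 19, 21]
Average turnaround = 76/4 = 19.0

19.0


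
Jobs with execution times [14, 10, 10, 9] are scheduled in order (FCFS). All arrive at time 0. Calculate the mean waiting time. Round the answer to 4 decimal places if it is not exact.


FCFS order (as given): [14, 10, 10, 9]
Waiting times:
  Job 1: wait = 0
  Job 2: wait = 14
  Job 3: wait = 24
  Job 4: wait = 34
Sum of waiting times = 72
Average waiting time = 72/4 = 18.0

18.0


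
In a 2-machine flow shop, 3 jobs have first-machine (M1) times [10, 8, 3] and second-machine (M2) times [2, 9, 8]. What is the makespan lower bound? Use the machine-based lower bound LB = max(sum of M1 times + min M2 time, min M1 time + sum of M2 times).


LB1 = sum(M1 times) + min(M2 times) = 21 + 2 = 23
LB2 = min(M1 times) + sum(M2 times) = 3 + 19 = 22
Lower bound = max(LB1, LB2) = max(23, 22) = 23

23


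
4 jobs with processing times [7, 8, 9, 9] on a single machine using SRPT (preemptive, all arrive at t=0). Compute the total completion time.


Since all jobs arrive at t=0, SRPT equals SPT ordering.
SPT order: [7, 8, 9, 9]
Completion times:
  Job 1: p=7, C=7
  Job 2: p=8, C=15
  Job 3: p=9, C=24
  Job 4: p=9, C=33
Total completion time = 7 + 15 + 24 + 33 = 79

79


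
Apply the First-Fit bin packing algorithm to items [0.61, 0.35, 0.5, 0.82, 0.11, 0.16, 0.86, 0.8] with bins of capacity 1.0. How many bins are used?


Place items sequentially using First-Fit:
  Item 0.61 -> new Bin 1
  Item 0.35 -> Bin 1 (now 0.96)
  Item 0.5 -> new Bin 2
  Item 0.82 -> new Bin 3
  Item 0.11 -> Bin 2 (now 0.61)
  Item 0.16 -> Bin 2 (now 0.77)
  Item 0.86 -> new Bin 4
  Item 0.8 -> new Bin 5
Total bins used = 5

5


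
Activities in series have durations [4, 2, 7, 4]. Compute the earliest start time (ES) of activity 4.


Activity 4 starts after activities 1 through 3 complete.
Predecessor durations: [4, 2, 7]
ES = 4 + 2 + 7 = 13

13


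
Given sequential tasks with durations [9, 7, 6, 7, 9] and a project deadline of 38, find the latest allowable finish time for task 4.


LF(activity 4) = deadline - sum of successor durations
Successors: activities 5 through 5 with durations [9]
Sum of successor durations = 9
LF = 38 - 9 = 29

29


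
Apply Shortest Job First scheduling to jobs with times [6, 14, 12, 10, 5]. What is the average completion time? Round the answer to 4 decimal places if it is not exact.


SJF order (ascending): [5, 6, 10, 12, 14]
Completion times:
  Job 1: burst=5, C=5
  Job 2: burst=6, C=11
  Job 3: burst=10, C=21
  Job 4: burst=12, C=33
  Job 5: burst=14, C=47
Average completion = 117/5 = 23.4

23.4


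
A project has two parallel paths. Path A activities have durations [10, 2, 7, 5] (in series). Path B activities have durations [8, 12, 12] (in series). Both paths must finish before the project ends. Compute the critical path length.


Path A total = 10 + 2 + 7 + 5 = 24
Path B total = 8 + 12 + 12 = 32
Critical path = longest path = max(24, 32) = 32

32


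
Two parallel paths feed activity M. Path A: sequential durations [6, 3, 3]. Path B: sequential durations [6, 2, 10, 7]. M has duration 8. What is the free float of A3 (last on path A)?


ES(A3) = sum of predecessors on chain A = 9
EF(A3) = ES + duration = 9 + 3 = 12
Successor of A3 is M. ES(M) = max(sum(A), sum(B)) = max(12, 25) = 25
Free float = ES(successor) - EF(current) = 25 - 12 = 13

13


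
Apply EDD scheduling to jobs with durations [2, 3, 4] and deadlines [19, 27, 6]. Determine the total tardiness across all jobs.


Sort by due date (EDD order): [(4, 6), (2, 19), (3, 27)]
Compute completion times and tardiness:
  Job 1: p=4, d=6, C=4, tardiness=max(0,4-6)=0
  Job 2: p=2, d=19, C=6, tardiness=max(0,6-19)=0
  Job 3: p=3, d=27, C=9, tardiness=max(0,9-27)=0
Total tardiness = 0

0


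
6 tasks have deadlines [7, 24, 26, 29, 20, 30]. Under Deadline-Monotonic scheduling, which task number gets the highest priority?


Sort tasks by relative deadline (ascending):
  Task 1: deadline = 7
  Task 5: deadline = 20
  Task 2: deadline = 24
  Task 3: deadline = 26
  Task 4: deadline = 29
  Task 6: deadline = 30
Priority order (highest first): [1, 5, 2, 3, 4, 6]
Highest priority task = 1

1


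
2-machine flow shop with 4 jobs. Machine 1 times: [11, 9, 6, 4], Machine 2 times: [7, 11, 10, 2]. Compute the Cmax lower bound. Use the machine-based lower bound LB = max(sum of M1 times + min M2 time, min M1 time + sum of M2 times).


LB1 = sum(M1 times) + min(M2 times) = 30 + 2 = 32
LB2 = min(M1 times) + sum(M2 times) = 4 + 30 = 34
Lower bound = max(LB1, LB2) = max(32, 34) = 34

34


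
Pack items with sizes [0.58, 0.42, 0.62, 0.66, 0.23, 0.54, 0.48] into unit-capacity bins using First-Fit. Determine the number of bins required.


Place items sequentially using First-Fit:
  Item 0.58 -> new Bin 1
  Item 0.42 -> Bin 1 (now 1.0)
  Item 0.62 -> new Bin 2
  Item 0.66 -> new Bin 3
  Item 0.23 -> Bin 2 (now 0.85)
  Item 0.54 -> new Bin 4
  Item 0.48 -> new Bin 5
Total bins used = 5

5


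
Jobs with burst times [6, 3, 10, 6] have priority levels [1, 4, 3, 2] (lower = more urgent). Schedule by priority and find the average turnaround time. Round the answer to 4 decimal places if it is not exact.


Sort by priority (ascending = highest first):
Order: [(1, 6), (2, 6), (3, 10), (4, 3)]
Completion times:
  Priority 1, burst=6, C=6
  Priority 2, burst=6, C=12
  Priority 3, burst=10, C=22
  Priority 4, burst=3, C=25
Average turnaround = 65/4 = 16.25

16.25


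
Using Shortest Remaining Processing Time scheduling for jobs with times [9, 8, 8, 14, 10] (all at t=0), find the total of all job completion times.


Since all jobs arrive at t=0, SRPT equals SPT ordering.
SPT order: [8, 8, 9, 10, 14]
Completion times:
  Job 1: p=8, C=8
  Job 2: p=8, C=16
  Job 3: p=9, C=25
  Job 4: p=10, C=35
  Job 5: p=14, C=49
Total completion time = 8 + 16 + 25 + 35 + 49 = 133

133


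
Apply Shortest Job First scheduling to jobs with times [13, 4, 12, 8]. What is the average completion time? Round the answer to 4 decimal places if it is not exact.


SJF order (ascending): [4, 8, 12, 13]
Completion times:
  Job 1: burst=4, C=4
  Job 2: burst=8, C=12
  Job 3: burst=12, C=24
  Job 4: burst=13, C=37
Average completion = 77/4 = 19.25

19.25


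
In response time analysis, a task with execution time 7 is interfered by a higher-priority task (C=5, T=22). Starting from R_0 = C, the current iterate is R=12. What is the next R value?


R_next = C + ceil(R_prev / T_hp) * C_hp
ceil(12 / 22) = ceil(0.5455) = 1
Interference = 1 * 5 = 5
R_next = 7 + 5 = 12
R_next = R_prev, so the iteration has converged (response time = 12).

12


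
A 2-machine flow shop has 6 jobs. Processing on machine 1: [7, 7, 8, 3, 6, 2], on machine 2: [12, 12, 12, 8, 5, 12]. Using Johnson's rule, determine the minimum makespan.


Apply Johnson's rule:
  Group 1 (a <= b): [(6, 2, 12), (4, 3, 8), (1, 7, 12), (2, 7, 12), (3, 8, 12)]
  Group 2 (a > b): [(5, 6, 5)]
Optimal job order: [6, 4, 1, 2, 3, 5]
Schedule:
  Job 6: M1 done at 2, M2 done at 14
  Job 4: M1 done at 5, M2 done at 22
  Job 1: M1 done at 12, M2 done at 34
  Job 2: M1 done at 19, M2 done at 46
  Job 3: M1 done at 27, M2 done at 58
  Job 5: M1 done at 33, M2 done at 63
Makespan = 63

63


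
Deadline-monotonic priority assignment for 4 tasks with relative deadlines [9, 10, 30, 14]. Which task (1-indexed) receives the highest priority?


Sort tasks by relative deadline (ascending):
  Task 1: deadline = 9
  Task 2: deadline = 10
  Task 4: deadline = 14
  Task 3: deadline = 30
Priority order (highest first): [1, 2, 4, 3]
Highest priority task = 1

1


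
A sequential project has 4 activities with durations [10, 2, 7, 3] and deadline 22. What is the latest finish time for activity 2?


LF(activity 2) = deadline - sum of successor durations
Successors: activities 3 through 4 with durations [7, 3]
Sum of successor durations = 10
LF = 22 - 10 = 12

12


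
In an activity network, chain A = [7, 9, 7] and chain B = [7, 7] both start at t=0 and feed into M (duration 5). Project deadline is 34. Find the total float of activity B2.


Forward pass: ES(B2) = sum of predecessors on chain B = 7
EF = ES + duration = 7 + 7 = 14
Backward pass: LF(M) = deadline = 34; LS(M) = 34 - 5 = 29
LF(B2) = LS(M) - sum(successors on chain B) = 29 - 0 = 29
LS = LF - duration = 29 - 7 = 22
Total float = LS - ES = 22 - 7 = 15

15


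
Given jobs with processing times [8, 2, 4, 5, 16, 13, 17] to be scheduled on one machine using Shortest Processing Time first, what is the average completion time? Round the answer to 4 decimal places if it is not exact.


Sort jobs by processing time (SPT order): [2, 4, 5, 8, 13, 16, 17]
Compute completion times sequentially:
  Job 1: processing = 2, completes at 2
  Job 2: processing = 4, completes at 6
  Job 3: processing = 5, completes at 11
  Job 4: processing = 8, completes at 19
  Job 5: processing = 13, completes at 32
  Job 6: processing = 16, completes at 48
  Job 7: processing = 17, completes at 65
Sum of completion times = 183
Average completion time = 183/7 = 26.1429

26.1429


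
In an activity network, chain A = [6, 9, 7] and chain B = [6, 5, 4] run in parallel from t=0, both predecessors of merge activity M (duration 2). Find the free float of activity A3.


ES(A3) = sum of predecessors on chain A = 15
EF(A3) = ES + duration = 15 + 7 = 22
Successor of A3 is M. ES(M) = max(sum(A), sum(B)) = max(22, 15) = 22
Free float = ES(successor) - EF(current) = 22 - 22 = 0

0


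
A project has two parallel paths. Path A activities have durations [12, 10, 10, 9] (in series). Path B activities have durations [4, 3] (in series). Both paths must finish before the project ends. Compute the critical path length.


Path A total = 12 + 10 + 10 + 9 = 41
Path B total = 4 + 3 = 7
Critical path = longest path = max(41, 7) = 41

41


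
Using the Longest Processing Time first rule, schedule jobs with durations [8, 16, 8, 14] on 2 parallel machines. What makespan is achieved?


Sort jobs in decreasing order (LPT): [16, 14, 8, 8]
Assign each job to the least loaded machine:
  Machine 1: jobs [16, 8], load = 24
  Machine 2: jobs [14, 8], load = 22
Makespan = max load = 24

24


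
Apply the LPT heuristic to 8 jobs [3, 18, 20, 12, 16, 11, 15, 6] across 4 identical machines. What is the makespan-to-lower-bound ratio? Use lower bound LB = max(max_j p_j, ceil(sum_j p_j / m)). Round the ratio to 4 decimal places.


LPT order: [20, 18, 16, 15, 12, 11, 6, 3]
Machine loads after assignment: [23, 24, 27, 27]
LPT makespan = 27
Lower bound = max(max_job, ceil(total/4)) = max(20, 26) = 26
Ratio = 27 / 26 = 1.0385

1.0385


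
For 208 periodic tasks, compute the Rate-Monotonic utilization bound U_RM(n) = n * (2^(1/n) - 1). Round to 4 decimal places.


Compute 2^(1/208) = 1.0033379971
Subtract 1: 1.0033379971 - 1 = 0.0033379971
Multiply by n: 208 * 0.0033379971 = 0.6943033968
Round to 4 dp: 0.6943

0.6943


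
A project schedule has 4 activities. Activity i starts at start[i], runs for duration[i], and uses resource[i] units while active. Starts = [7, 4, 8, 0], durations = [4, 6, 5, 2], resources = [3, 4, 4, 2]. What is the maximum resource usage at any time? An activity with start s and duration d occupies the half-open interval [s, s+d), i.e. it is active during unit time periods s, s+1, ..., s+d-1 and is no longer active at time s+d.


Each activity i is active on [start_i, start_i + duration_i).
Compute total resource usage per time slot:
  t=0: active resources = [2], total = 2
  t=1: active resources = [2], total = 2
  t=2: active resources = [], total = 0
  t=3: active resources = [], total = 0
  t=4: active resources = [4], total = 4
  t=5: active resources = [4], total = 4
  t=6: active resources = [4], total = 4
  t=7: active resources = [3, 4], total = 7
  t=8: active resources = [3, 4, 4], total = 11
  t=9: active resources = [3, 4, 4], total = 11
  t=10: active resources = [3, 4], total = 7
  t=11: active resources = [4], total = 4
  t=12: active resources = [4], total = 4
Peak resource demand = 11

11


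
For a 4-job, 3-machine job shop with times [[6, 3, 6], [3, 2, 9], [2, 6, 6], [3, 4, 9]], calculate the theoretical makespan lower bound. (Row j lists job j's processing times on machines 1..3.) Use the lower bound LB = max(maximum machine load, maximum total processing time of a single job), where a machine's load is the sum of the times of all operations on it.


Machine loads:
  Machine 1: 6 + 3 + 2 + 3 = 14
  Machine 2: 3 + 2 + 6 + 4 = 15
  Machine 3: 6 + 9 + 6 + 9 = 30
Max machine load = 30
Job totals:
  Job 1: 15
  Job 2: 14
  Job 3: 14
  Job 4: 16
Max job total = 16
Lower bound = max(30, 16) = 30

30


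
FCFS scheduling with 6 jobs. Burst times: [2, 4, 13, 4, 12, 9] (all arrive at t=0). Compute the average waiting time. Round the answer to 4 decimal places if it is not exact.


FCFS order (as given): [2, 4, 13, 4, 12, 9]
Waiting times:
  Job 1: wait = 0
  Job 2: wait = 2
  Job 3: wait = 6
  Job 4: wait = 19
  Job 5: wait = 23
  Job 6: wait = 35
Sum of waiting times = 85
Average waiting time = 85/6 = 14.1667

14.1667


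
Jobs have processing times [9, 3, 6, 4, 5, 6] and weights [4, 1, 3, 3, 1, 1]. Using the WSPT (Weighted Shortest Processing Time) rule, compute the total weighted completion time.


Compute p/w ratios and sort ascending (WSPT): [(4, 3), (6, 3), (9, 4), (3, 1), (5, 1), (6, 1)]
Compute weighted completion times:
  Job (p=4,w=3): C=4, w*C=3*4=12
  Job (p=6,w=3): C=10, w*C=3*10=30
  Job (p=9,w=4): C=19, w*C=4*19=76
  Job (p=3,w=1): C=22, w*C=1*22=22
  Job (p=5,w=1): C=27, w*C=1*27=27
  Job (p=6,w=1): C=33, w*C=1*33=33
Total weighted completion time = 200

200


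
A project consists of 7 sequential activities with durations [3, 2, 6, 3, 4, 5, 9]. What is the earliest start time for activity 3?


Activity 3 starts after activities 1 through 2 complete.
Predecessor durations: [3, 2]
ES = 3 + 2 = 5

5


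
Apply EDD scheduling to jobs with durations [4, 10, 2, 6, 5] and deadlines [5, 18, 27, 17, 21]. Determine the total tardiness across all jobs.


Sort by due date (EDD order): [(4, 5), (6, 17), (10, 18), (5, 21), (2, 27)]
Compute completion times and tardiness:
  Job 1: p=4, d=5, C=4, tardiness=max(0,4-5)=0
  Job 2: p=6, d=17, C=10, tardiness=max(0,10-17)=0
  Job 3: p=10, d=18, C=20, tardiness=max(0,20-18)=2
  Job 4: p=5, d=21, C=25, tardiness=max(0,25-21)=4
  Job 5: p=2, d=27, C=27, tardiness=max(0,27-27)=0
Total tardiness = 6

6


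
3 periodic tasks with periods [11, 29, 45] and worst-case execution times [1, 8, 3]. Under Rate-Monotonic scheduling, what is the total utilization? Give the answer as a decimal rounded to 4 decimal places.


Compute individual utilizations (exact fractions):
  Task 1: C/T = 1/11 (approx. 0.0909)
  Task 2: C/T = 8/29 (approx. 0.2759)
  Task 3: C/T = 3/45 = 1/15 (approx. 0.0667)
Total utilization U = 1/11 + 8/29 + 1/15 = 2074/4785
Rounded to 4 decimal places: U = 0.4334
RM (Liu & Layland) bound for 3 tasks = 0.779763; compare with U = 2074/4785 (approx. 0.433438)
U <= bound, so schedulable by RM sufficient condition.

0.4334


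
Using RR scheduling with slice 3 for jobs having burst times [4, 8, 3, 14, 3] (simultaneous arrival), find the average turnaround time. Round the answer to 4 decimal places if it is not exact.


Time quantum = 3
Execution trace:
  J1 runs 3 units, time = 3
  J2 runs 3 units, time = 6
  J3 runs 3 units, time = 9
  J4 runs 3 units, time = 12
  J5 runs 3 units, time = 15
  J1 runs 1 units, time = 16
  J2 runs 3 units, time = 19
  J4 runs 3 units, time = 22
  J2 runs 2 units, time = 24
  J4 runs 3 units, time = 27
  J4 runs 3 units, time = 30
  J4 runs 2 units, time = 32
Finish times: [16, 24, 9, 32, 15]
Average turnaround = 96/5 = 19.2

19.2


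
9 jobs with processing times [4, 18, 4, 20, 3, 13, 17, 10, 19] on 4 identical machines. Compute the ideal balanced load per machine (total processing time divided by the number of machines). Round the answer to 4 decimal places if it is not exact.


Total processing time = 4 + 18 + 4 + 20 + 3 + 13 + 17 + 10 + 19 = 108
Number of machines = 4
Ideal balanced load = 108 / 4 = 27.0

27.0
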